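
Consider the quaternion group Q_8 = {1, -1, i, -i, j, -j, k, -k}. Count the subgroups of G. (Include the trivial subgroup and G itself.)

6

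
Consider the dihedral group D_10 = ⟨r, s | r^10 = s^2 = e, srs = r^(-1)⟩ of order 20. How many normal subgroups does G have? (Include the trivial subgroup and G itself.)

7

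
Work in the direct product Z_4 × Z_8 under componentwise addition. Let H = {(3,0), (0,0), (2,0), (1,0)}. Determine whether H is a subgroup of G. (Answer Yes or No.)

|H| = 4 divides |G| = 32, consistent with Lagrange.
H contains the identity, every element's inverse is in H, and H is closed under +: it is a subgroup.
In fact H = ⟨(1,0)⟩.

Yes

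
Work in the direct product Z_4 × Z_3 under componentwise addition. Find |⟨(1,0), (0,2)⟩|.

12

|⟨(1,0)⟩| = 4 and |⟨(0,2)⟩| = 3, so |H| is a multiple of lcm(4, 3) = 12 and divides |G| = 12.
Closing {(1,0), (0,2)} under the group operation gives all of G, so |H| = 12.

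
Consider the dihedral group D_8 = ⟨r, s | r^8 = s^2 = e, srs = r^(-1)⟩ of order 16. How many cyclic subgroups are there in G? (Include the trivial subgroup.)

12

Group the elements of G by the cyclic subgroup they generate; each cyclic subgroup of order d accounts for φ(d) elements.
Cyclic subgroups by order — order 1: 1; order 2: 9; order 4: 1; order 8: 1.
Total: 12.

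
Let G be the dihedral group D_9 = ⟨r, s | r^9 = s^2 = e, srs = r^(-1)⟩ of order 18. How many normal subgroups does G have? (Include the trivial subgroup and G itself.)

G has 16 subgroups. Checking conjugation-invariance by order — order 1: 1/1 normal; order 2: 0/9 normal; order 3: 1/1 normal; order 6: 0/3 normal; order 9: 1/1 normal; order 18: 1/1 normal.
Total normal subgroups: 4.

4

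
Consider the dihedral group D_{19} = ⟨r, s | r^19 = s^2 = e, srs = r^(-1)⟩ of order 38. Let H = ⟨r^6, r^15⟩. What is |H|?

19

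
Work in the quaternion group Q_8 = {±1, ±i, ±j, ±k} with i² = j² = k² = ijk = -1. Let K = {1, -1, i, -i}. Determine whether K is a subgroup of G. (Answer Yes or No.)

|K| = 4 divides |G| = 8, consistent with Lagrange.
K contains the identity, every element's inverse is in K, and K is closed under ·: it is a subgroup.
In fact K = ⟨-i⟩.

Yes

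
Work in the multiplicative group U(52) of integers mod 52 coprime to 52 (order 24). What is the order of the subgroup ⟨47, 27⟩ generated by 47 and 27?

|⟨47⟩| = 4 and |⟨27⟩| = 2, so |H| is a multiple of lcm(4, 2) = 4 and divides |G| = 24.
Closing under the operation: H = {1, 5, 21, 25, 27, 31, 47, 51}, so |H| = 8.

8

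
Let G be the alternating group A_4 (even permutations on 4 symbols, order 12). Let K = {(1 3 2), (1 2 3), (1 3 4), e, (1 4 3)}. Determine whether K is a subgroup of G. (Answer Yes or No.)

|K| = 5 does not divide |G| = 12, so by Lagrange K is not a subgroup.

No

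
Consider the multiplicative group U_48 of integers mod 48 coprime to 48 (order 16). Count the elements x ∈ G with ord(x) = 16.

No element of G has order 16 (even though 16 | 16).

0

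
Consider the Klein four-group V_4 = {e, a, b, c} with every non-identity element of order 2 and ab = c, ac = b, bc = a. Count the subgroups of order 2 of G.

3

|G| = 4 and 2 | 4, so subgroups of order 2 are possible by Lagrange.
The subgroups of order 2 are: {e, a}; {e, b}; {e, c}.
So G has 3 subgroups of order 2.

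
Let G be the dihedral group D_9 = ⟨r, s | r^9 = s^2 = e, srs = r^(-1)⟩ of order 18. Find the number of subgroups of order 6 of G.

|G| = 18 and 6 | 18, so subgroups of order 6 are possible by Lagrange.
The subgroups of order 6 are: {e, r^3, r^6, r^2s, r^5s, r^8s}; {e, r^3, r^6, s, r^3s, r^6s}; {e, r^3, r^6, rs, r^4s, r^7s}.
So G has 3 subgroups of order 6.

3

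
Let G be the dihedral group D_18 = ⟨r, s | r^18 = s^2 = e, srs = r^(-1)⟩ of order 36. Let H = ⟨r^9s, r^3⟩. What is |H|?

12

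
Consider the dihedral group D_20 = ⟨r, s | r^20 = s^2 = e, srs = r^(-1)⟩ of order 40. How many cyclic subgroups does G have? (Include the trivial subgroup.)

26

A cyclic subgroup of order d is generated by each of its φ(d) elements of order d, so the cyclic subgroups of order d number (#elements of order d)/φ(d).
Cyclic subgroups by order — order 1: 1; order 2: 21; order 4: 1; order 5: 1; order 10: 1; order 20: 1.
Total: 26.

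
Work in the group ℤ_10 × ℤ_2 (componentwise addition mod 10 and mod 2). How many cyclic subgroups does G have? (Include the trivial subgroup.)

A cyclic subgroup of order d is generated by each of its φ(d) elements of order d, so the cyclic subgroups of order d number (#elements of order d)/φ(d).
Cyclic subgroups by order — order 1: 1; order 2: 3; order 5: 1; order 10: 3.
Total: 8.

8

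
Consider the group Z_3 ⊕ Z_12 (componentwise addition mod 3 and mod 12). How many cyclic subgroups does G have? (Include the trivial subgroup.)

Each element a generates a cyclic subgroup ⟨a⟩; distinct elements may generate the same one (a cyclic group of order d has φ(d) generators).
Cyclic subgroups by order — order 1: 1; order 2: 1; order 3: 4; order 4: 1; order 6: 4; order 12: 4.
Total: 15.

15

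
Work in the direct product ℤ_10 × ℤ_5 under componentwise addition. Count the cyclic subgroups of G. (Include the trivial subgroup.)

14

Group the elements of G by the cyclic subgroup they generate; each cyclic subgroup of order d accounts for φ(d) elements.
Cyclic subgroups by order — order 1: 1; order 2: 1; order 5: 6; order 10: 6.
Total: 14.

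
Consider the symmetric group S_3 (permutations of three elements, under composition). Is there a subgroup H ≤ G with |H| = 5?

5 does not divide |G| = 6, so by Lagrange no subgroup of order 5 exists.

No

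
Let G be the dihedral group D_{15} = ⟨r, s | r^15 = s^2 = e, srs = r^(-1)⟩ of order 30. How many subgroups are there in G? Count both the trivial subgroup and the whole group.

|G| = 30, so by Lagrange every subgroup order divides 30. Divisors: 1, 2, 3, 5, 6, 10, 15, 30.
Subgroups by order — order 1: 1; order 2: 15; order 3: 1; order 5: 1; order 6: 5; order 10: 3; order 15: 1; order 30: 1.
Total: 1 + 15 + 1 + 1 + 5 + 3 + 1 + 1 = 28.

28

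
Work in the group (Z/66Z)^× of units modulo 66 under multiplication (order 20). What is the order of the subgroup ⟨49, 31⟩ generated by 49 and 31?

|⟨49⟩| = 5 and |⟨31⟩| = 5, so |H| is a multiple of lcm(5, 5) = 5 and divides |G| = 20.
Closing under the operation: H = {1, 25, 31, 37, 49}, so |H| = 5.

5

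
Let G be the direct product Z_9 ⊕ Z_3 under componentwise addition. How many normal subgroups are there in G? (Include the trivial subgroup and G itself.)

10

G is abelian, so every subgroup is normal.
G has 10 subgroups in total, hence 10 normal subgroups.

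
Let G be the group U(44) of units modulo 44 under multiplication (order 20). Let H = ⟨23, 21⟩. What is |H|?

4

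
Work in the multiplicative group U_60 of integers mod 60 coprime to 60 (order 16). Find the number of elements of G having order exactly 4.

8

The elements of order 4 are: 7, 13, 17, 23, 37, 43, 47, 53.
That's 8.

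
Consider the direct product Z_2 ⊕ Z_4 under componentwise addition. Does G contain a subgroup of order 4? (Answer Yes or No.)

4 | 8. A subgroup of order 4 is {(0,0), (0,1), (0,2), (0,3)}.

Yes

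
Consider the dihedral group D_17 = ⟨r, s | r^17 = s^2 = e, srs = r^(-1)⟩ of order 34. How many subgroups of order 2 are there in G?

17

|G| = 34 and 2 | 34, so subgroups of order 2 are possible by Lagrange.
The subgroups of order 2 are: {e, r^10s}; {e, r^11s}; {e, r^12s}; {e, r^13s}; … (17 in all).
So G has 17 subgroups of order 2.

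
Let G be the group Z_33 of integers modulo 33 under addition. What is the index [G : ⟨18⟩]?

|⟨18⟩| = 11 and |G| = 33.
By Lagrange, [G : H] = |G|/|H| = 33/11 = 3.

3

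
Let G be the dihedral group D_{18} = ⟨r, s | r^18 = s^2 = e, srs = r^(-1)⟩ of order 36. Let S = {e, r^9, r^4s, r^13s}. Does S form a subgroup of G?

|S| = 4 divides |G| = 36, consistent with Lagrange.
S contains the identity, every element's inverse is in S, and S is closed under ·: it is a subgroup.

Yes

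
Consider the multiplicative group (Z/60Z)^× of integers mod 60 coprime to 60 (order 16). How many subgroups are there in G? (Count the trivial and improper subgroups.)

|G| = 16, so by Lagrange every subgroup order divides 16. Divisors: 1, 2, 4, 8, 16.
Subgroups by order — order 1: 1; order 2: 7; order 4: 11; order 8: 7; order 16: 1.
Total: 1 + 7 + 11 + 7 + 1 = 27.

27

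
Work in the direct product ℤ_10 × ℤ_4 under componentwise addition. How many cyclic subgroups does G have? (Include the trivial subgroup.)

12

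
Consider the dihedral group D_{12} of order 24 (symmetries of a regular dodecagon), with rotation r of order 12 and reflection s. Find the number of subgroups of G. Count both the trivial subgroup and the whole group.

|G| = 24, so by Lagrange every subgroup order divides 24. Divisors: 1, 2, 3, 4, 6, 8, 12, 24.
Subgroups by order — order 1: 1; order 2: 13; order 3: 1; order 4: 7; order 6: 5; order 8: 3; order 12: 3; order 24: 1.
Total: 1 + 13 + 1 + 7 + 5 + 3 + 3 + 1 = 34.

34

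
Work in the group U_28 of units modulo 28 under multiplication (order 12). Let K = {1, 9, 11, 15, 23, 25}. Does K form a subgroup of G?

|K| = 6 divides |G| = 12, consistent with Lagrange.
K contains the identity, every element's inverse is in K, and K is closed under ·: it is a subgroup.
In fact K = ⟨23⟩.

Yes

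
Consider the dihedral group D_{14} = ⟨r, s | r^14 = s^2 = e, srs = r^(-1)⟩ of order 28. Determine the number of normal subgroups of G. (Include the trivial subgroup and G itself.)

7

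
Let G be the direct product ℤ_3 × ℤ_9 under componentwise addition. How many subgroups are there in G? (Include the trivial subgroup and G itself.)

10

|G| = 27, so by Lagrange every subgroup order divides 27. Divisors: 1, 3, 9, 27.
Subgroups by order — order 1: 1; order 3: 4; order 9: 4; order 27: 1.
Total: 1 + 4 + 4 + 1 = 10.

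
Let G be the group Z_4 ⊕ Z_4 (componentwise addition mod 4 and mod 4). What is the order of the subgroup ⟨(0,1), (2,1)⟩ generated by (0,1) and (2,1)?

|⟨(0,1)⟩| = 4 and |⟨(2,1)⟩| = 4, so |H| is a multiple of lcm(4, 4) = 4 and divides |G| = 16.
Closing under the operation: H = {(0,0), (0,1), (0,2), (0,3), (2,0), (2,1), (2,2), (2,3)}, so |H| = 8.

8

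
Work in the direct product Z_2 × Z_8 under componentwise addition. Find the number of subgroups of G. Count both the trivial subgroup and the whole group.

11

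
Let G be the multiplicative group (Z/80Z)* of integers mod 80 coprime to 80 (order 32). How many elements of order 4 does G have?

24

Enumerating element orders in G gives 24 elements of order 4.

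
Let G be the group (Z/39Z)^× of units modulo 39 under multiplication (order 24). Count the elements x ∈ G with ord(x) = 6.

The elements of order 6 are: 4, 10, 17, 23, 29, 35.
That's 6.

6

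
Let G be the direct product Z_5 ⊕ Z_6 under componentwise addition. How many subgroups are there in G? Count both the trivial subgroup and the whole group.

8

|G| = 30, so by Lagrange every subgroup order divides 30. Divisors: 1, 2, 3, 5, 6, 10, 15, 30.
Subgroups by order — order 1: 1; order 2: 1; order 3: 1; order 5: 1; order 6: 1; order 10: 1; order 15: 1; order 30: 1.
Total: 1 + 1 + 1 + 1 + 1 + 1 + 1 + 1 = 8.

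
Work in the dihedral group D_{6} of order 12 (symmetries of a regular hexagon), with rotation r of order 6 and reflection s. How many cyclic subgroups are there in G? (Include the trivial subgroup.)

10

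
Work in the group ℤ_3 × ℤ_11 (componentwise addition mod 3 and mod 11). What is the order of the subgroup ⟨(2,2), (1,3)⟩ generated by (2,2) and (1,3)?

|⟨(2,2)⟩| = 33 and |⟨(1,3)⟩| = 33, so |H| is a multiple of lcm(33, 33) = 33 and divides |G| = 33.
Closing {(2,2), (1,3)} under the group operation gives all of G, so |H| = 33.

33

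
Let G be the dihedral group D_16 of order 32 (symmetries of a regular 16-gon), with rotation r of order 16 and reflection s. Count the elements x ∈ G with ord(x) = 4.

2

The elements of order 4 are: r^4, r^12.
That's 2.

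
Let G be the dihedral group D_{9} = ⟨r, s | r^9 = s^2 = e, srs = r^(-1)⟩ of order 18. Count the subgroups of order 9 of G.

1

|G| = 18 and 9 | 18, so subgroups of order 9 are possible by Lagrange.
The subgroups of order 9 are: {e, r, r^2, r^3, r^4, r^5, r^6, r^7, r^8}.
So G has 1 subgroup of order 9.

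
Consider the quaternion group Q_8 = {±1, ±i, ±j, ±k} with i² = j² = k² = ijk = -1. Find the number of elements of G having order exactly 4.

6

The elements of order 4 are: i, -i, j, -j, k, -k.
That's 6.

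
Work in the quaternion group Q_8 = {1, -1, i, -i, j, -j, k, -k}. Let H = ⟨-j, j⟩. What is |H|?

|⟨-j⟩| = 4 and |⟨j⟩| = 4, so |H| is a multiple of lcm(4, 4) = 4 and divides |G| = 8.
Closing under the operation: H = {1, -1, j, -j}, so |H| = 4.

4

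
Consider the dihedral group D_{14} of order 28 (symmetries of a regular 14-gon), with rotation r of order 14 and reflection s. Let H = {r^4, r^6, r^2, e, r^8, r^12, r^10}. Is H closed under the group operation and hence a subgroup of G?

Yes

|H| = 7 divides |G| = 28, consistent with Lagrange.
H contains the identity, every element's inverse is in H, and H is closed under ·: it is a subgroup.
In fact H = ⟨r^4⟩.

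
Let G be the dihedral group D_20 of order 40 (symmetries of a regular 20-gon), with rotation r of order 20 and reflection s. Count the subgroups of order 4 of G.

|G| = 40 and 4 | 40, so subgroups of order 4 are possible by Lagrange.
The subgroups of order 4 are: {e, r^10, s, r^10s}; {e, r^10, rs, r^11s}; {e, r^10, r^2s, r^12s}; {e, r^10, r^3s, r^13s}; … (11 in all).
So G has 11 subgroups of order 4.

11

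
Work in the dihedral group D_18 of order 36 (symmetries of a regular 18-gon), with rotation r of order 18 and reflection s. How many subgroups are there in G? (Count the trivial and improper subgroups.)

45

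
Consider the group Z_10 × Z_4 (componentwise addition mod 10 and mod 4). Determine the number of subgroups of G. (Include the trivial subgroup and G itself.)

16

|G| = 40, so by Lagrange every subgroup order divides 40. Divisors: 1, 2, 4, 5, 8, 10, 20, 40.
Subgroups by order — order 1: 1; order 2: 3; order 4: 3; order 5: 1; order 8: 1; order 10: 3; order 20: 3; order 40: 1.
Total: 1 + 3 + 3 + 1 + 1 + 3 + 3 + 1 = 16.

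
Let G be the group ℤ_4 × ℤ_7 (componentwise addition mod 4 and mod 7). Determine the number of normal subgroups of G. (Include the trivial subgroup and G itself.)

G is abelian, so every subgroup is normal.
G has 6 subgroups in total, hence 6 normal subgroups.

6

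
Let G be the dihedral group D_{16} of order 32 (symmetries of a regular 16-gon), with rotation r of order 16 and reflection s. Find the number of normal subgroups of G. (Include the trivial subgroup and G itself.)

8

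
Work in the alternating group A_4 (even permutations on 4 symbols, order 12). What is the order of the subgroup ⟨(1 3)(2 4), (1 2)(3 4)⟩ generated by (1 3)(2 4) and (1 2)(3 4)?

4

|⟨(1 3)(2 4)⟩| = 2 and |⟨(1 2)(3 4)⟩| = 2, so |H| is a multiple of lcm(2, 2) = 2 and divides |G| = 12.
Closing under the operation: H = {e, (1 2)(3 4), (1 3)(2 4), (1 4)(2 3)}, so |H| = 4.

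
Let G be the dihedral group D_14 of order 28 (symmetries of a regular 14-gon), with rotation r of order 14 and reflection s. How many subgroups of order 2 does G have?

|G| = 28 and 2 | 28, so subgroups of order 2 are possible by Lagrange.
The subgroups of order 2 are: {e, r^10s}; {e, r^11s}; {e, r^12s}; {e, r^13s}; … (15 in all).
So G has 15 subgroups of order 2.

15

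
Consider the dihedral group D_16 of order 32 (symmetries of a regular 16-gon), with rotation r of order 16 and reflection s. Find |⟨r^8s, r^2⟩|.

|⟨r^8s⟩| = 2 and |⟨r^2⟩| = 8, so |H| is a multiple of lcm(2, 8) = 8 and divides |G| = 32.
Closing under the operation: H = {e, r^2, r^4, r^6, r^8, r^10, r^12, r^14, s, r^2s, r^4s, r^6s, r^8s, r^10s, r^12s, r^14s}, so |H| = 16.

16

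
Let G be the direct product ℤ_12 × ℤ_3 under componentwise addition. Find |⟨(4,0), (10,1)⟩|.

18

|⟨(4,0)⟩| = 3 and |⟨(10,1)⟩| = 6, so |H| is a multiple of lcm(3, 6) = 6 and divides |G| = 36.
Closing under the operation: H = {(0,0), (0,1), (0,2), (2,0), (2,1), (2,2), (4,0), (4,1), (4,2), (6,0), (6,1), (6,2), (8,0), (8,1), (8,2), (10,0), (10,1), (10,2)}, so |H| = 18.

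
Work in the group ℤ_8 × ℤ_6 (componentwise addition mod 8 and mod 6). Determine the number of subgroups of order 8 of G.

|G| = 48 and 8 | 48, so subgroups of order 8 are possible by Lagrange.
The subgroups of order 8 are: {(0,0), (0,3), (2,0), (2,3), (4,0), (4,3), (6,0), (6,3)}; {(0,0), (1,0), (2,0), (3,0), (4,0), (5,0), (6,0), (7,0)}; {(0,0), (1,3), (2,0), (3,3), (4,0), (5,3), (6,0), (7,3)}.
So G has 3 subgroups of order 8.

3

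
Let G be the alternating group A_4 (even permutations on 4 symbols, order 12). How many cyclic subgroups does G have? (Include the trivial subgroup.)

Each element a generates a cyclic subgroup ⟨a⟩; distinct elements may generate the same one (a cyclic group of order d has φ(d) generators).
Cyclic subgroups by order — order 1: 1; order 2: 3; order 3: 4.
Total: 8.

8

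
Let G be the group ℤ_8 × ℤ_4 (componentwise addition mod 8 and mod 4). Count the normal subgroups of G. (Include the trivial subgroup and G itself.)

22

G is abelian, so every subgroup is normal.
G has 22 subgroups in total, hence 22 normal subgroups.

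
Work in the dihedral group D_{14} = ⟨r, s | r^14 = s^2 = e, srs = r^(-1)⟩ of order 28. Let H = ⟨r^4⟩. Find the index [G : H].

|⟨r^4⟩| = 7 and |G| = 28.
By Lagrange, [G : H] = |G|/|H| = 28/7 = 4.

4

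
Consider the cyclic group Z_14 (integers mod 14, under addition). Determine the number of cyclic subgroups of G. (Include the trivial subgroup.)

Group the elements of G by the cyclic subgroup they generate; each cyclic subgroup of order d accounts for φ(d) elements.
Cyclic subgroups by order — order 1: 1; order 2: 1; order 7: 1; order 14: 1.
Total: 4.

4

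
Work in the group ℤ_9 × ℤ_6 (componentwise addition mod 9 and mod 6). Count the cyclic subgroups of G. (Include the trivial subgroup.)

16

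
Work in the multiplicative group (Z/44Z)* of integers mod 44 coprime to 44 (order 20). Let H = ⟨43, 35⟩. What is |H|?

10

|⟨43⟩| = 2 and |⟨35⟩| = 10, so |H| is a multiple of lcm(2, 10) = 10 and divides |G| = 20.
Closing under the operation: H = {1, 5, 7, 9, 19, 25, 35, 37, 39, 43}, so |H| = 10.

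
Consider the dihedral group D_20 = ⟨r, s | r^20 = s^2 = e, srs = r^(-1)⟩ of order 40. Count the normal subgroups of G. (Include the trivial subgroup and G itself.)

G has 48 subgroups. Checking conjugation-invariance by order — order 1: 1/1 normal; order 2: 1/21 normal; order 4: 1/11 normal; order 5: 1/1 normal; order 8: 0/5 normal; order 10: 1/5 normal; order 20: 3/3 normal; order 40: 1/1 normal.
Total normal subgroups: 9.

9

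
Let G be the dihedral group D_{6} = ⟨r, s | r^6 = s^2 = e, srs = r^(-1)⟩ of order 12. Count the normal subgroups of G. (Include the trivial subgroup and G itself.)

7

G has 16 subgroups. Checking conjugation-invariance by order — order 1: 1/1 normal; order 2: 1/7 normal; order 3: 1/1 normal; order 4: 0/3 normal; order 6: 3/3 normal; order 12: 1/1 normal.
Total normal subgroups: 7.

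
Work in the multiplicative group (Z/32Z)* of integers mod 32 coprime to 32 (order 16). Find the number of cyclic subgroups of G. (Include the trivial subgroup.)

A cyclic subgroup of order d is generated by each of its φ(d) elements of order d, so the cyclic subgroups of order d number (#elements of order d)/φ(d).
Cyclic subgroups by order — order 1: 1; order 2: 3; order 4: 2; order 8: 2.
Total: 8.

8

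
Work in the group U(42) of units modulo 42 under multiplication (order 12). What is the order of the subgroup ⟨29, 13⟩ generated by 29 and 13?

4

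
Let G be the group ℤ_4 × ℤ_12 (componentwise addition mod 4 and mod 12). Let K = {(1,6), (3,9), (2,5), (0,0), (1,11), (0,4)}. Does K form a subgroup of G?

No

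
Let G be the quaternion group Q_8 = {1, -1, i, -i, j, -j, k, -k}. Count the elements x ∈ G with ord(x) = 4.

6

The elements of order 4 are: i, -i, j, -j, k, -k.
That's 6.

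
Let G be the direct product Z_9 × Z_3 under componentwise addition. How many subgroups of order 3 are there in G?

|G| = 27 and 3 | 27, so subgroups of order 3 are possible by Lagrange.
The subgroups of order 3 are: {(0,0), (0,1), (0,2)}; {(0,0), (3,0), (6,0)}; {(0,0), (3,1), (6,2)}; {(0,0), (3,2), (6,1)}.
So G has 4 subgroups of order 3.

4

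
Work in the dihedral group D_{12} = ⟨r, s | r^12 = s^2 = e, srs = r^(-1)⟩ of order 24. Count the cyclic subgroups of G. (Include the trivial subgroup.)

18

A cyclic subgroup of order d is generated by each of its φ(d) elements of order d, so the cyclic subgroups of order d number (#elements of order d)/φ(d).
Cyclic subgroups by order — order 1: 1; order 2: 13; order 3: 1; order 4: 1; order 6: 1; order 12: 1.
Total: 18.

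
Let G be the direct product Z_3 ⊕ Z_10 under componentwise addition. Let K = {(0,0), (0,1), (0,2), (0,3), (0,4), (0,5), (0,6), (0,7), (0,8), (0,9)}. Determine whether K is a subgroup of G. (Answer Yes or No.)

|K| = 10 divides |G| = 30, consistent with Lagrange.
K contains the identity, every element's inverse is in K, and K is closed under +: it is a subgroup.
In fact K = ⟨(0,1)⟩.

Yes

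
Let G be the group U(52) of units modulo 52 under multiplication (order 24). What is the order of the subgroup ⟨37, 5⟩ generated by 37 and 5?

|⟨37⟩| = 12 and |⟨5⟩| = 4, so |H| is a multiple of lcm(12, 4) = 12 and divides |G| = 24.
Closing under the operation: H = {1, 5, 9, 17, 21, 25, 29, 33, 37, 41, 45, 49}, so |H| = 12.

12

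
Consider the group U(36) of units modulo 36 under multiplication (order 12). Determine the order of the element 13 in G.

Compute successive powers of 13 mod 36: 13, 25, 1; 13^3 ≡ 1 (mod 36).
So |⟨13⟩| = 3.

3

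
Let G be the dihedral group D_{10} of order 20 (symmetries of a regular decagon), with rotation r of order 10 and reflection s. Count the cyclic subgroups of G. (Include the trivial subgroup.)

Each element a generates a cyclic subgroup ⟨a⟩; distinct elements may generate the same one (a cyclic group of order d has φ(d) generators).
Cyclic subgroups by order — order 1: 1; order 2: 11; order 5: 1; order 10: 1.
Total: 14.

14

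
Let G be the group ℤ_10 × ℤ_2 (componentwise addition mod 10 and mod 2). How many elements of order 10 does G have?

An element (a,b) has order lcm(ord(a), ord(b)); count pairs with lcm equal to 10.
Enumerating gives 12 such elements.

12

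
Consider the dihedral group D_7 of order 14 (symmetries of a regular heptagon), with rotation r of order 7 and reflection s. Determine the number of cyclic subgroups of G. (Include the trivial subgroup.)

9

A cyclic subgroup of order d is generated by each of its φ(d) elements of order d, so the cyclic subgroups of order d number (#elements of order d)/φ(d).
Cyclic subgroups by order — order 1: 1; order 2: 7; order 7: 1.
Total: 9.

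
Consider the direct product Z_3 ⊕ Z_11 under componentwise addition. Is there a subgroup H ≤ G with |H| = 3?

Yes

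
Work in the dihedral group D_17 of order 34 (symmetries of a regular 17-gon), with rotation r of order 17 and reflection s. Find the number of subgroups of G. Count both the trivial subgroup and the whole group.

|G| = 34, so by Lagrange every subgroup order divides 34. Divisors: 1, 2, 17, 34.
Subgroups by order — order 1: 1; order 2: 17; order 17: 1; order 34: 1.
Total: 1 + 17 + 1 + 1 = 20.

20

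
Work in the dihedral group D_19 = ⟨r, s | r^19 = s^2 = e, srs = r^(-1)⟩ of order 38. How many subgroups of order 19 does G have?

|G| = 38 and 19 | 38, so subgroups of order 19 are possible by Lagrange.
The subgroups of order 19 are: {e, r, r^2, r^3, r^4, r^5, r^6, r^7, r^8, r^9, r^10, r^11, r^12, r^13, r^14, r^15, r^16, r^17, r^18}.
So G has 1 subgroup of order 19.

1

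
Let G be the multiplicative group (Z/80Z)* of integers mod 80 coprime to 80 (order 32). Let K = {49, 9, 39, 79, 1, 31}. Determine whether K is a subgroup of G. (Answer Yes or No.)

No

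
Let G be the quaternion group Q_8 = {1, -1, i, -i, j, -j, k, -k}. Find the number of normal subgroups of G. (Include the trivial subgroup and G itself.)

6

G has 6 subgroups. Checking conjugation-invariance by order — order 1: 1/1 normal; order 2: 1/1 normal; order 4: 3/3 normal; order 8: 1/1 normal.
Total normal subgroups: 6.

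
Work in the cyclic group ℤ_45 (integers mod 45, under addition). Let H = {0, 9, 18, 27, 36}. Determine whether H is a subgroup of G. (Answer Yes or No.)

|H| = 5 divides |G| = 45, consistent with Lagrange.
H contains the identity, every element's inverse is in H, and H is closed under +: it is a subgroup.
In fact H = ⟨18⟩.

Yes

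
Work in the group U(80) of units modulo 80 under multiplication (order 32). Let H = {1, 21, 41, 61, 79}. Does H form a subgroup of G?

No

|H| = 5 does not divide |G| = 32, so by Lagrange H is not a subgroup.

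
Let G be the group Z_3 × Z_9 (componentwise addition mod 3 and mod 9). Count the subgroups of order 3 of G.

4

|G| = 27 and 3 | 27, so subgroups of order 3 are possible by Lagrange.
The subgroups of order 3 are: {(0,0), (0,3), (0,6)}; {(0,0), (1,0), (2,0)}; {(0,0), (1,3), (2,6)}; {(0,0), (1,6), (2,3)}.
So G has 4 subgroups of order 3.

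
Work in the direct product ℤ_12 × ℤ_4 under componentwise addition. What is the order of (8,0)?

The order of (8,0) in Z_12 × Z_4 is lcm(ord(8) in Z_12, ord(0) in Z_4).
ord(8) = 3 and ord(0) = 1, so |⟨(8,0)⟩| = lcm(3, 1) = 3.

3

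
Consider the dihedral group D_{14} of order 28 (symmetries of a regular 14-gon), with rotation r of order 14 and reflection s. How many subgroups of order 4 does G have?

7

|G| = 28 and 4 | 28, so subgroups of order 4 are possible by Lagrange.
The subgroups of order 4 are: {e, r^7, r^3s, r^10s}; {e, r^7, r^4s, r^11s}; {e, r^7, r^5s, r^12s}; {e, r^7, r^6s, r^13s}; … (7 in all).
So G has 7 subgroups of order 4.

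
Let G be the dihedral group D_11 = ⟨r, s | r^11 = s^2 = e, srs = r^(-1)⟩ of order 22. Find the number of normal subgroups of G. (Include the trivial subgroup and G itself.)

G has 14 subgroups. Checking conjugation-invariance by order — order 1: 1/1 normal; order 2: 0/11 normal; order 11: 1/1 normal; order 22: 1/1 normal.
Total normal subgroups: 3.

3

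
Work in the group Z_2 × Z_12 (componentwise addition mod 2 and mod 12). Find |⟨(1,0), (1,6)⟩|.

4

|⟨(1,0)⟩| = 2 and |⟨(1,6)⟩| = 2, so |H| is a multiple of lcm(2, 2) = 2 and divides |G| = 24.
Closing under the operation: H = {(0,0), (0,6), (1,0), (1,6)}, so |H| = 4.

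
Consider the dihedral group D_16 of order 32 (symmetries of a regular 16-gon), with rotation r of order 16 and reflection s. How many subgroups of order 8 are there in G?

5

|G| = 32 and 8 | 32, so subgroups of order 8 are possible by Lagrange.
The subgroups of order 8 are: {e, r^2, r^4, r^6, r^8, r^10, r^12, r^14}; {e, r^4, r^8, r^12, r^2s, r^6s, r^10s, r^14s}; {e, r^4, r^8, r^12, r^3s, r^7s, r^11s, r^15s}; {e, r^4, r^8, r^12, s, r^4s, r^8s, r^12s}; … (5 in all).
So G has 5 subgroups of order 8.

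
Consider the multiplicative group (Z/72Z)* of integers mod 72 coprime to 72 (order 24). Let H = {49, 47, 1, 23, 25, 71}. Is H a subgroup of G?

Yes

|H| = 6 divides |G| = 24, consistent with Lagrange.
H contains the identity, every element's inverse is in H, and H is closed under ·: it is a subgroup.
In fact H = ⟨23⟩.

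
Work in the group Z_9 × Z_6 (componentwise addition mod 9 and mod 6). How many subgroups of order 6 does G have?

|G| = 54 and 6 | 54, so subgroups of order 6 are possible by Lagrange.
The subgroups of order 6 are: {(0,0), (0,1), (0,2), (0,3), (0,4), (0,5)}; {(0,0), (0,3), (3,0), (3,3), (6,0), (6,3)}; {(0,0), (0,3), (3,1), (3,4), (6,2), (6,5)}; {(0,0), (0,3), (3,2), (3,5), (6,1), (6,4)}.
So G has 4 subgroups of order 6.

4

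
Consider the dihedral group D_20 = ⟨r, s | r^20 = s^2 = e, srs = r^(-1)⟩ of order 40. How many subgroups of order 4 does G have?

11

|G| = 40 and 4 | 40, so subgroups of order 4 are possible by Lagrange.
The subgroups of order 4 are: {e, r^10, s, r^10s}; {e, r^10, rs, r^11s}; {e, r^10, r^2s, r^12s}; {e, r^10, r^3s, r^13s}; … (11 in all).
So G has 11 subgroups of order 4.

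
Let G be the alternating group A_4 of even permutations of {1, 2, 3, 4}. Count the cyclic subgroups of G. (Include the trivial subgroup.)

A cyclic subgroup of order d is generated by each of its φ(d) elements of order d, so the cyclic subgroups of order d number (#elements of order d)/φ(d).
Cyclic subgroups by order — order 1: 1; order 2: 3; order 3: 4.
Total: 8.

8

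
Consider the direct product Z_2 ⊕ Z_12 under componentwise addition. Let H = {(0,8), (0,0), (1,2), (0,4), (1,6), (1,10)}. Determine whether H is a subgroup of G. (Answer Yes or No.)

Yes

|H| = 6 divides |G| = 24, consistent with Lagrange.
H contains the identity, every element's inverse is in H, and H is closed under +: it is a subgroup.
In fact H = ⟨(1,2)⟩.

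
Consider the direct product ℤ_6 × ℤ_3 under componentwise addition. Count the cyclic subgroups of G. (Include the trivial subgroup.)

10

Group the elements of G by the cyclic subgroup they generate; each cyclic subgroup of order d accounts for φ(d) elements.
Cyclic subgroups by order — order 1: 1; order 2: 1; order 3: 4; order 6: 4.
Total: 10.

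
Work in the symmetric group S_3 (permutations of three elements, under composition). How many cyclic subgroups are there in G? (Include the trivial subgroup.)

Each element a generates a cyclic subgroup ⟨a⟩; distinct elements may generate the same one (a cyclic group of order d has φ(d) generators).
Cyclic subgroups by order — order 1: 1; order 2: 3; order 3: 1.
Total: 5.

5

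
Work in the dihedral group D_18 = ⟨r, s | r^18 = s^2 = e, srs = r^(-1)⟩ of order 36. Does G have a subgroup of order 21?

21 does not divide |G| = 36, so by Lagrange no subgroup of order 21 exists.

No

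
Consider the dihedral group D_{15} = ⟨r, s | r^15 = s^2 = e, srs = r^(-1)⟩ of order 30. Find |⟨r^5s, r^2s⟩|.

10

|⟨r^5s⟩| = 2 and |⟨r^2s⟩| = 2, so |H| is a multiple of lcm(2, 2) = 2 and divides |G| = 30.
Closing under the operation: H = {e, r^3, r^6, r^9, r^12, r^2s, r^5s, r^8s, r^11s, r^14s}, so |H| = 10.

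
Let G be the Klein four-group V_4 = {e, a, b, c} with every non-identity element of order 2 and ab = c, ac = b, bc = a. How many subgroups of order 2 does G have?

|G| = 4 and 2 | 4, so subgroups of order 2 are possible by Lagrange.
The subgroups of order 2 are: {e, a}; {e, b}; {e, c}.
So G has 3 subgroups of order 2.

3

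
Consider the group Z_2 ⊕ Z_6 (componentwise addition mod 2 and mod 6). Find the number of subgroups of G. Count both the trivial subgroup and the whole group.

|G| = 12, so by Lagrange every subgroup order divides 12. Divisors: 1, 2, 3, 4, 6, 12.
Subgroups by order — order 1: 1; order 2: 3; order 3: 1; order 4: 1; order 6: 3; order 12: 1.
Total: 1 + 3 + 1 + 1 + 3 + 1 = 10.

10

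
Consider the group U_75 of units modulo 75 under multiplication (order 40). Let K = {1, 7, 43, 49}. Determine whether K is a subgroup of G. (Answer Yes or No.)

|K| = 4 divides |G| = 40, consistent with Lagrange.
K contains the identity, every element's inverse is in K, and K is closed under ·: it is a subgroup.
In fact K = ⟨43⟩.

Yes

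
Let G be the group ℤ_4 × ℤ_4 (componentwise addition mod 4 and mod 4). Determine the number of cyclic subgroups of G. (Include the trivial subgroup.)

10

A cyclic subgroup of order d is generated by each of its φ(d) elements of order d, so the cyclic subgroups of order d number (#elements of order d)/φ(d).
Cyclic subgroups by order — order 1: 1; order 2: 3; order 4: 6.
Total: 10.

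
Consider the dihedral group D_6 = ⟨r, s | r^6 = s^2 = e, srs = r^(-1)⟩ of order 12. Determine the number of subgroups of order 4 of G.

|G| = 12 and 4 | 12, so subgroups of order 4 are possible by Lagrange.
The subgroups of order 4 are: {e, r^3, r^2s, r^5s}; {e, r^3, s, r^3s}; {e, r^3, rs, r^4s}.
So G has 3 subgroups of order 4.

3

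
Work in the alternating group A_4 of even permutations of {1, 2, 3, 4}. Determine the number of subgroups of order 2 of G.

|G| = 12 and 2 | 12, so subgroups of order 2 are possible by Lagrange.
The subgroups of order 2 are: {e, (1 2)(3 4)}; {e, (1 3)(2 4)}; {e, (1 4)(2 3)}.
So G has 3 subgroups of order 2.

3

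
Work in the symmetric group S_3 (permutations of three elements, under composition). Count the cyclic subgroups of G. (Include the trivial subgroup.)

Group the elements of G by the cyclic subgroup they generate; each cyclic subgroup of order d accounts for φ(d) elements.
Cyclic subgroups by order — order 1: 1; order 2: 3; order 3: 1.
Total: 5.

5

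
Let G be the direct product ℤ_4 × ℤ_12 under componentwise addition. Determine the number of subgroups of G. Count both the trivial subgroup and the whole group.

30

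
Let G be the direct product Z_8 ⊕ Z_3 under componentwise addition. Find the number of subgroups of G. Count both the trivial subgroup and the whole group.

8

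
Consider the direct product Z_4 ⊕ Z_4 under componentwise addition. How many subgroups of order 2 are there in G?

3

|G| = 16 and 2 | 16, so subgroups of order 2 are possible by Lagrange.
The subgroups of order 2 are: {(0,0), (0,2)}; {(0,0), (2,0)}; {(0,0), (2,2)}.
So G has 3 subgroups of order 2.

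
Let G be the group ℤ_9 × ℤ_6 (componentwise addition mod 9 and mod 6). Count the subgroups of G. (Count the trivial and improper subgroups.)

|G| = 54, so by Lagrange every subgroup order divides 54. Divisors: 1, 2, 3, 6, 9, 18, 27, 54.
Subgroups by order — order 1: 1; order 2: 1; order 3: 4; order 6: 4; order 9: 4; order 18: 4; order 27: 1; order 54: 1.
Total: 1 + 1 + 4 + 4 + 4 + 4 + 1 + 1 = 20.

20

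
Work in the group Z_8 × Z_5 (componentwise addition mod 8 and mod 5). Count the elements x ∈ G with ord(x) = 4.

An element (a,b) has order lcm(ord(a), ord(b)); count pairs with lcm equal to 4.
Enumerating gives 2 such elements.

2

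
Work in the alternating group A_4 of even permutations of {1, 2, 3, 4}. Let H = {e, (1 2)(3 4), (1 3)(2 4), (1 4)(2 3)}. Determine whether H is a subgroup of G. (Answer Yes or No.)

|H| = 4 divides |G| = 12, consistent with Lagrange.
H contains the identity, every element's inverse is in H, and H is closed under ∘: it is a subgroup.

Yes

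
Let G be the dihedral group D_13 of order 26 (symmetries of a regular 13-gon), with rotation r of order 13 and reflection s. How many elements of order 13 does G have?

12

Enumerating element orders in G gives 12 elements of order 13.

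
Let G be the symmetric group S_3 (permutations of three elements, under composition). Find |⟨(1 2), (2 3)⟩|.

6

|⟨(1 2)⟩| = 2 and |⟨(2 3)⟩| = 2, so |H| is a multiple of lcm(2, 2) = 2 and divides |G| = 6.
Closing {(1 2), (2 3)} under the group operation gives all of G, so |H| = 6.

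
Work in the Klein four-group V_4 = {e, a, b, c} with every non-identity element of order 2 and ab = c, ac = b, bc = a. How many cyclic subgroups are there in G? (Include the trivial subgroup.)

4

Group the elements of G by the cyclic subgroup they generate; each cyclic subgroup of order d accounts for φ(d) elements.
Cyclic subgroups by order — order 1: 1; order 2: 3.
Total: 4.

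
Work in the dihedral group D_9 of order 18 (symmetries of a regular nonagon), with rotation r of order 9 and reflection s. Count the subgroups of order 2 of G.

9

|G| = 18 and 2 | 18, so subgroups of order 2 are possible by Lagrange.
The subgroups of order 2 are: {e, r^2s}; {e, r^3s}; {e, r^4s}; {e, r^5s}; … (9 in all).
So G has 9 subgroups of order 2.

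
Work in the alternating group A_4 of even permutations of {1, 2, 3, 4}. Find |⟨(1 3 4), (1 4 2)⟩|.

12

|⟨(1 3 4)⟩| = 3 and |⟨(1 4 2)⟩| = 3, so |H| is a multiple of lcm(3, 3) = 3 and divides |G| = 12.
Closing {(1 3 4), (1 4 2)} under the group operation gives all of G, so |H| = 12.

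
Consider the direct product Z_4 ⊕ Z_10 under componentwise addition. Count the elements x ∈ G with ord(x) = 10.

12

An element (a,b) has order lcm(ord(a), ord(b)); count pairs with lcm equal to 10.
Enumerating gives 12 such elements.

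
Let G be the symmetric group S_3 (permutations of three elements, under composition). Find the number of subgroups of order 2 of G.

3

|G| = 6 and 2 | 6, so subgroups of order 2 are possible by Lagrange.
The subgroups of order 2 are: {e, (1 2)}; {e, (1 3)}; {e, (2 3)}.
So G has 3 subgroups of order 2.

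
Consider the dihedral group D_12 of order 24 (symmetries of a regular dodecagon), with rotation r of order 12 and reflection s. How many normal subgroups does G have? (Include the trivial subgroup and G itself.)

9

G has 34 subgroups. Checking conjugation-invariance by order — order 1: 1/1 normal; order 2: 1/13 normal; order 3: 1/1 normal; order 4: 1/7 normal; order 6: 1/5 normal; order 8: 0/3 normal; order 12: 3/3 normal; order 24: 1/1 normal.
Total normal subgroups: 9.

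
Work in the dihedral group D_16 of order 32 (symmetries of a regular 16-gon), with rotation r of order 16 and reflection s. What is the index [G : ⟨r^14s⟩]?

16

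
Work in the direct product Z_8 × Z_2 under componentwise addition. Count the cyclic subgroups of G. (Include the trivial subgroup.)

Each element a generates a cyclic subgroup ⟨a⟩; distinct elements may generate the same one (a cyclic group of order d has φ(d) generators).
Cyclic subgroups by order — order 1: 1; order 2: 3; order 4: 2; order 8: 2.
Total: 8.

8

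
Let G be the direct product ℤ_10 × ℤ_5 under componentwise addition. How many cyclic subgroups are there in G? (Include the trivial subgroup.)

Group the elements of G by the cyclic subgroup they generate; each cyclic subgroup of order d accounts for φ(d) elements.
Cyclic subgroups by order — order 1: 1; order 2: 1; order 5: 6; order 10: 6.
Total: 14.

14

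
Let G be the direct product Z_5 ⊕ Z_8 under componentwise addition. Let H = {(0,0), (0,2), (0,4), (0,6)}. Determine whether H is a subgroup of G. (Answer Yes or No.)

Yes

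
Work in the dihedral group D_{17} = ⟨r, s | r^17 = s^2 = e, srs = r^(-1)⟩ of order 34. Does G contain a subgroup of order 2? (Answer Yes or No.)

2 | 34. A subgroup of order 2 is {e, r^10s}.

Yes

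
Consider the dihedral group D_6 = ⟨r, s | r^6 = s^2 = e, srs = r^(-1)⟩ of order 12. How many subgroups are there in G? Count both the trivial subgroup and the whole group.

16

|G| = 12, so by Lagrange every subgroup order divides 12. Divisors: 1, 2, 3, 4, 6, 12.
Subgroups by order — order 1: 1; order 2: 7; order 3: 1; order 4: 3; order 6: 3; order 12: 1.
Total: 1 + 7 + 1 + 3 + 3 + 1 = 16.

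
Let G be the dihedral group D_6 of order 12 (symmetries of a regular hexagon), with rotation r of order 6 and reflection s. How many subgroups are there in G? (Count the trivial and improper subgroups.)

16

|G| = 12, so by Lagrange every subgroup order divides 12. Divisors: 1, 2, 3, 4, 6, 12.
Subgroups by order — order 1: 1; order 2: 7; order 3: 1; order 4: 3; order 6: 3; order 12: 1.
Total: 1 + 7 + 1 + 3 + 3 + 1 = 16.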